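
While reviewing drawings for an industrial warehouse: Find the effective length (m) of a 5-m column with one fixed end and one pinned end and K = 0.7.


L_eff = K * L
= 0.7 * 5
= 3.5 m

3.5 m


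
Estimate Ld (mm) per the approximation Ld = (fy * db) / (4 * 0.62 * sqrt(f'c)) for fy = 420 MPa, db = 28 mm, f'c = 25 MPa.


Ld = (fy * db) / (4 * 0.62 * sqrt(f'c))
= (420 * 28) / (4 * 0.62 * sqrt(25))
= 11760 / 12.4
= 948.39 mm

948.39 mm


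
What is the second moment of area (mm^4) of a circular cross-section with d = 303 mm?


r = d / 2 = 303 / 2 = 151.5 mm
I = pi * r^4 / 4 = pi * 151.5^4 / 4
= 413752292.13 mm^4

413752292.13 mm^4


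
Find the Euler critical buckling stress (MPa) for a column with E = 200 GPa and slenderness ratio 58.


sigma_cr = pi^2 * E / lambda^2
= 9.8696 * 200000.0 / 58^2
= 9.8696 * 200000.0 / 3364
= 586.7779 MPa

586.7779 MPa


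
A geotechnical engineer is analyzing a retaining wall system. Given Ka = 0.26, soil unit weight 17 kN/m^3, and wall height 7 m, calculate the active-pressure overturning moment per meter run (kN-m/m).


Pa = 0.5 * Ka * gamma * H^2
= 0.5 * 0.26 * 17 * 7^2
= 108.29 kN/m
Arm = H / 3 = 7 / 3 = 2.3333 m
Mo = Pa * arm = Pa * H / 3 = 108.29 * 7 / 3 = 252.6767 kN-m/m

252.6767 kN-m/m


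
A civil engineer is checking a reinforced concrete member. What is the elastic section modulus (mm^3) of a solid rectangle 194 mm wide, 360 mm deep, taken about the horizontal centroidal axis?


S = b * h^2 / 6
= 194 * 360^2 / 6
= 194 * 129600 / 6
= 4190400.0 mm^3

4190400.0 mm^3


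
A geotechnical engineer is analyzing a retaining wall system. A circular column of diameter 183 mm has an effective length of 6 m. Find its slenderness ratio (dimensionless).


Radius of gyration r = d / 4 = 183 / 4 = 45.75 mm
L_eff = 6000.0 mm
Slenderness ratio = L / r = 6000.0 / 45.75 = 131.15 (dimensionless)

131.15 (dimensionless)


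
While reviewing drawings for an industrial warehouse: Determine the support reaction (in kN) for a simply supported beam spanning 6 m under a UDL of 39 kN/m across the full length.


Total load = w * L = 39 * 6 = 234 kN
By symmetry, each reaction R = total / 2 = 234 / 2 = 117.0 kN

117.0 kN


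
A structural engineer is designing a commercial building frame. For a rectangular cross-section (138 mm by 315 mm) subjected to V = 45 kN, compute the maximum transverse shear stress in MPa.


A = b * h = 138 * 315 = 43470 mm^2
V = 45 kN = 45000.0 N
tau_max = 1.5 * V / A = 1.5 * 45000.0 / 43470
= 1.5528 MPa

1.5528 MPa


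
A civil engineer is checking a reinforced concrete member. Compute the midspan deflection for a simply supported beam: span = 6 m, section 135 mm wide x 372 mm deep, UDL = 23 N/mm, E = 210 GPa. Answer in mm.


I = 135 * 372^3 / 12 = 579137040.0 mm^4
L = 6000.0 mm, w = 23 N/mm, E = 210000.0 MPa
delta = 5 * w * L^4 / (384 * E * I)
= 5 * 23 * 6000.0^4 / (384 * 210000.0 * 579137040.0)
= 3.1913 mm

3.1913 mm


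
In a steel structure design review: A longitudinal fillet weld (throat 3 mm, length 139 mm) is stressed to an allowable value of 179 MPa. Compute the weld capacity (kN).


Strength = throat * length * allowable stress
= 3 * 139 * 179 N
= 74643 N
= 74.64 kN

74.64 kN


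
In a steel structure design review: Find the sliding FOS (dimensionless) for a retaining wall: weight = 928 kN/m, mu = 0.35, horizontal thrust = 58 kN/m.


Resisting force = mu * W = 0.35 * 928 = 324.8 kN/m
FOS = Resisting / Driving = 324.8 / 58
= 5.6 (dimensionless)

5.6 (dimensionless)


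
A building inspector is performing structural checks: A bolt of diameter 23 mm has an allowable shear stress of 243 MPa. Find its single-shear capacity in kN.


A = pi * d^2 / 4 = pi * 23^2 / 4 = 415.4756 mm^2
V = f_v * A / 1000 = 243 * 415.4756 / 1000
= 100.9606 kN

100.9606 kN


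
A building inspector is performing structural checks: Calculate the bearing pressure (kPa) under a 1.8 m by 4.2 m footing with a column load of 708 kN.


A = 1.8 * 4.2 = 7.56 m^2
q = P / A = 708 / 7.56
= 93.6508 kPa

93.6508 kPa


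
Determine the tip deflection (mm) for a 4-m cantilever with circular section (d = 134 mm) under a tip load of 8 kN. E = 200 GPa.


I = pi * d^4 / 64 = pi * 134^4 / 64 = 15826653.42 mm^4
L = 4000.0 mm, P = 8000.0 N, E = 200000.0 MPa
delta = P * L^3 / (3 * E * I)
= 8000.0 * 4000.0^3 / (3 * 200000.0 * 15826653.42)
= 53.9175 mm

53.9175 mm


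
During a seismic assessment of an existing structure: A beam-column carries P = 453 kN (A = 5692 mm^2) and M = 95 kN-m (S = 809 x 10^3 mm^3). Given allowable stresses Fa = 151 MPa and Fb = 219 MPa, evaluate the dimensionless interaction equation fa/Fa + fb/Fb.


f_a = P / A = 453000.0 / 5692 = 79.5854 MPa
f_b = M / S = 95000000.0 / 809000.0 = 117.4289 MPa
Ratio = f_a / Fa + f_b / Fb
= 79.5854 / 151 + 117.4289 / 219
= 1.0633 (dimensionless)

1.0633 (dimensionless)


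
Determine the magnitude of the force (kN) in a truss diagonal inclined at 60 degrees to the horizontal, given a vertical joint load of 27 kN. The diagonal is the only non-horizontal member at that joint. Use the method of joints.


At the joint, only the diagonal has a vertical component, so vertical equilibrium gives:
F * sin(60) = 27
F = 27 / sin(60)
= 27 / 0.866025
= 31.18 kN

31.18 kN


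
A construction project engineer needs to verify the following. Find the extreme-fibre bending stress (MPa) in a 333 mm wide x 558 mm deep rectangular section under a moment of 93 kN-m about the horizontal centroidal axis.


I = b * h^3 / 12 = 333 * 558^3 / 12 = 4821315858.0 mm^4
y = h / 2 = 558 / 2 = 279.0 mm
M = 93 kN-m = 93000000.0 N-mm
sigma = M * y / I = 93000000.0 * 279.0 / 4821315858.0
= 5.38 MPa

5.38 MPa


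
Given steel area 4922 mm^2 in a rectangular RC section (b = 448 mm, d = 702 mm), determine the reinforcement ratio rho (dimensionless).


rho = As / (b * d)
= 4922 / (448 * 702)
= 4922 / 314496
= 0.01565 (dimensionless)

0.01565 (dimensionless)


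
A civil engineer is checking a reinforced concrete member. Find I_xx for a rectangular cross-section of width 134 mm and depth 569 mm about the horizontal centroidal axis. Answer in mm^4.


I = b * h^3 / 12
= 134 * 569^3 / 12
= 134 * 184220009 / 12
= 2057123433.83 mm^4

2057123433.83 mm^4


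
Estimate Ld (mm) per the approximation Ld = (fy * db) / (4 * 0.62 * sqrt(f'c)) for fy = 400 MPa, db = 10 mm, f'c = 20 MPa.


Ld = (fy * db) / (4 * 0.62 * sqrt(f'c))
= (400 * 10) / (4 * 0.62 * sqrt(20))
= 4000 / 11.0909
= 360.66 mm

360.66 mm


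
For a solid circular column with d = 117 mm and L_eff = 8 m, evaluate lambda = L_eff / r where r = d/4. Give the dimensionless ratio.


Radius of gyration r = d / 4 = 117 / 4 = 29.25 mm
L_eff = 8000.0 mm
Slenderness ratio = L / r = 8000.0 / 29.25 = 273.5 (dimensionless)

273.5 (dimensionless)


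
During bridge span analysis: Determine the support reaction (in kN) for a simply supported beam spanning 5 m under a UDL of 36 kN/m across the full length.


Total load = w * L = 36 * 5 = 180 kN
By symmetry, each reaction R = total / 2 = 180 / 2 = 90.0 kN

90.0 kN


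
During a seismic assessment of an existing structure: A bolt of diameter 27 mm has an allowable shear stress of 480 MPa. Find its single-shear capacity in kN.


A = pi * d^2 / 4 = pi * 27^2 / 4 = 572.5553 mm^2
V = f_v * A / 1000 = 480 * 572.5553 / 1000
= 274.8265 kN

274.8265 kN


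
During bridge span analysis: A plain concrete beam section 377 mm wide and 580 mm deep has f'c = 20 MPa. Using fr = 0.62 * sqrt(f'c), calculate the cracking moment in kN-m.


fr = 0.62 * sqrt(20) = 0.62 * 4.4721 = 2.7727 MPa
I = 377 * 580^3 / 12 = 6129768666.67 mm^4
y_t = 290.0 mm
M_cr = fr * I / y_t = 2.7727 * 6129768666.67 / 290.0 N-mm
= 58.6074 kN-m

58.6074 kN-m


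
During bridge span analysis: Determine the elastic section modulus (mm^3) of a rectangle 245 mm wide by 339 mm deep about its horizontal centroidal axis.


S = b * h^2 / 6
= 245 * 339^2 / 6
= 245 * 114921 / 6
= 4692607.5 mm^3

4692607.5 mm^3


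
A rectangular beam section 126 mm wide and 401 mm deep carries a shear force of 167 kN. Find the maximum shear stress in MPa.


A = b * h = 126 * 401 = 50526 mm^2
V = 167 kN = 167000.0 N
tau_max = 1.5 * V / A = 1.5 * 167000.0 / 50526
= 4.9578 MPa

4.9578 MPa


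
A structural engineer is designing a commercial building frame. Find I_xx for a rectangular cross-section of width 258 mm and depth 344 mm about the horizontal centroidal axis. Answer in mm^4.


I = b * h^3 / 12
= 258 * 344^3 / 12
= 258 * 40707584 / 12
= 875213056.0 mm^4

875213056.0 mm^4


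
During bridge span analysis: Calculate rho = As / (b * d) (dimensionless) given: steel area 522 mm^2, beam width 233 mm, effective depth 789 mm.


rho = As / (b * d)
= 522 / (233 * 789)
= 522 / 183837
= 0.002839 (dimensionless)

0.002839 (dimensionless)


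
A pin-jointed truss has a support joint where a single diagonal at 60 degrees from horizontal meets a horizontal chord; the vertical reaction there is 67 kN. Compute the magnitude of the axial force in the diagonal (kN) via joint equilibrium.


At the joint, only the diagonal has a vertical component, so vertical equilibrium gives:
F * sin(60) = 67
F = 67 / sin(60)
= 67 / 0.866025
= 77.36 kN

77.36 kN


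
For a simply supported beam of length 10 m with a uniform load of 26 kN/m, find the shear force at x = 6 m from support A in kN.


R_A = w * L / 2 = 26 * 10 / 2 = 130.0 kN
V(x) = R_A - w * x = 130.0 - 26 * 6
= -26.0 kN

-26.0 kN


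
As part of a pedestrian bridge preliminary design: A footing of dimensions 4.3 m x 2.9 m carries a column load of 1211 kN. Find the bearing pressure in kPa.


A = 4.3 * 2.9 = 12.47 m^2
q = P / A = 1211 / 12.47
= 97.1131 kPa

97.1131 kPa


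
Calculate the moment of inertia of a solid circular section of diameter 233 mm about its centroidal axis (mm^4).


r = d / 2 = 233 / 2 = 116.5 mm
I = pi * r^4 / 4 = pi * 116.5^4 / 4
= 144675030.57 mm^4

144675030.57 mm^4


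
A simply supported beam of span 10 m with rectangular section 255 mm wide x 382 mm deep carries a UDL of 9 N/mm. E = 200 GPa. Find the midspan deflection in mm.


I = 255 * 382^3 / 12 = 1184538070.0 mm^4
L = 10000.0 mm, w = 9 N/mm, E = 200000.0 MPa
delta = 5 * w * L^4 / (384 * E * I)
= 5 * 9 * 10000.0^4 / (384 * 200000.0 * 1184538070.0)
= 4.9465 mm

4.9465 mm


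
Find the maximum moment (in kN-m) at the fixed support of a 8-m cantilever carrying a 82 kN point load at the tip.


For a cantilever with a point load at the free end:
M_max = P * L = 82 * 8 = 656 kN-m

656 kN-m


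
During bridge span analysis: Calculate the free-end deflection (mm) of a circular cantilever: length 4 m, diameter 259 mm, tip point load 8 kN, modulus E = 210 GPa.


I = pi * d^4 / 64 = pi * 259^4 / 64 = 220886388.76 mm^4
L = 4000.0 mm, P = 8000.0 N, E = 210000.0 MPa
delta = P * L^3 / (3 * E * I)
= 8000.0 * 4000.0^3 / (3 * 210000.0 * 220886388.76)
= 3.6793 mm

3.6793 mm


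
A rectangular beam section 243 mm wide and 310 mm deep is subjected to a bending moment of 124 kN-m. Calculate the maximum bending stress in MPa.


I = b * h^3 / 12 = 243 * 310^3 / 12 = 603267750.0 mm^4
y = h / 2 = 310 / 2 = 155.0 mm
M = 124 kN-m = 124000000.0 N-mm
sigma = M * y / I = 124000000.0 * 155.0 / 603267750.0
= 31.86 MPa

31.86 MPa


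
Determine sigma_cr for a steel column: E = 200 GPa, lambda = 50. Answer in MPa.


sigma_cr = pi^2 * E / lambda^2
= 9.8696 * 200000.0 / 50^2
= 9.8696 * 200000.0 / 2500
= 789.5684 MPa

789.5684 MPa


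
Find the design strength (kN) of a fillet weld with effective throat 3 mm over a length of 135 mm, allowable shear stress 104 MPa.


Strength = throat * length * allowable stress
= 3 * 135 * 104 N
= 42120 N
= 42.12 kN

42.12 kN


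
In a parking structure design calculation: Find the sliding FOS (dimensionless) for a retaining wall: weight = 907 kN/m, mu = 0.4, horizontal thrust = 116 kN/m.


Resisting force = mu * W = 0.4 * 907 = 362.8 kN/m
FOS = Resisting / Driving = 362.8 / 116
= 3.1276 (dimensionless)

3.1276 (dimensionless)


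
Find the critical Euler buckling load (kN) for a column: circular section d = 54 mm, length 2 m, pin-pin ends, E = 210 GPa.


I = pi * d^4 / 64 = 417392.79 mm^4
L = 2000.0 mm
P_cr = pi^2 * E * I / L^2
= 9.8696 * 210000.0 * 417392.79 / 2000.0^2
= 216273.84 N = 216.2738 kN

216.2738 kN


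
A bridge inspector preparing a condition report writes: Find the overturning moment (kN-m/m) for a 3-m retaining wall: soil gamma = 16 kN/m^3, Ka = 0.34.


Pa = 0.5 * Ka * gamma * H^2
= 0.5 * 0.34 * 16 * 3^2
= 24.48 kN/m
Arm = H / 3 = 3 / 3 = 1.0 m
Mo = Pa * arm = Pa * H / 3 = 24.48 * 3 / 3 = 24.48 kN-m/m

24.48 kN-m/m


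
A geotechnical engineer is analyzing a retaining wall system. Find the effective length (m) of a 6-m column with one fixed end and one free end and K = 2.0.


L_eff = K * L
= 2.0 * 6
= 12.0 m

12.0 m


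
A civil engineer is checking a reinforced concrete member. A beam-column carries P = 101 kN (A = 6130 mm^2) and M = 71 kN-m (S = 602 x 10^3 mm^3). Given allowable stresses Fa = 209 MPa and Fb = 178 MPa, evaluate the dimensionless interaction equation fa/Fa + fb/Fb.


f_a = P / A = 101000.0 / 6130 = 16.4763 MPa
f_b = M / S = 71000000.0 / 602000.0 = 117.9402 MPa
Ratio = f_a / Fa + f_b / Fb
= 16.4763 / 209 + 117.9402 / 178
= 0.7414 (dimensionless)

0.7414 (dimensionless)


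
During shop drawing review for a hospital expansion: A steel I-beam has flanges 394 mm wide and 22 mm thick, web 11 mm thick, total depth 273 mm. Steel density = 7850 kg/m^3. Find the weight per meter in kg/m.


A_flanges = 2 * 394 * 22 = 17336 mm^2
A_web = (273 - 2 * 22) * 11 = 2519 mm^2
A_total = 17336 + 2519 = 19855 mm^2 = 0.019855 m^2
Weight = rho * A = 7850 * 0.019855 = 155.8618 kg/m

155.8618 kg/m


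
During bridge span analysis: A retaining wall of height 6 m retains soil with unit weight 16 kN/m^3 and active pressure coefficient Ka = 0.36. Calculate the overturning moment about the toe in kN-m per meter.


Pa = 0.5 * Ka * gamma * H^2
= 0.5 * 0.36 * 16 * 6^2
= 103.68 kN/m
Arm = H / 3 = 6 / 3 = 2.0 m
Mo = Pa * arm = Pa * H / 3 = 103.68 * 6 / 3 = 207.36 kN-m/m

207.36 kN-m/m


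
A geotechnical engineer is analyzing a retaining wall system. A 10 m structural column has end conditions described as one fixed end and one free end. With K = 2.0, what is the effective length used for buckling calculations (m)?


L_eff = K * L
= 2.0 * 10
= 20.0 m

20.0 m


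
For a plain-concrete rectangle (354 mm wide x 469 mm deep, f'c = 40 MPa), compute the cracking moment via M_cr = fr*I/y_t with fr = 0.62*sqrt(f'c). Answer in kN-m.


fr = 0.62 * sqrt(40) = 0.62 * 6.3246 = 3.9212 MPa
I = 354 * 469^3 / 12 = 3043270415.5 mm^4
y_t = 234.5 mm
M_cr = fr * I / y_t = 3.9212 * 3043270415.5 / 234.5 N-mm
= 50.8885 kN-m

50.8885 kN-m


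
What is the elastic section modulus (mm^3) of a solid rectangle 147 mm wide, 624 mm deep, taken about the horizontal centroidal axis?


S = b * h^2 / 6
= 147 * 624^2 / 6
= 147 * 389376 / 6
= 9539712.0 mm^3

9539712.0 mm^3


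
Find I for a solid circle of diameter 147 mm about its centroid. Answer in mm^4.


r = d / 2 = 147 / 2 = 73.5 mm
I = pi * r^4 / 4 = pi * 73.5^4 / 4
= 22921299.6 mm^4

22921299.6 mm^4


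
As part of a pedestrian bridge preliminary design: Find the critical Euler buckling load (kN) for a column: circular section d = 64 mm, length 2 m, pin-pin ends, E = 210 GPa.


I = pi * d^4 / 64 = 823549.66 mm^4
L = 2000.0 mm
P_cr = pi^2 * E * I / L^2
= 9.8696 * 210000.0 * 823549.66 / 2000.0^2
= 426725.74 N = 426.7257 kN

426.7257 kN


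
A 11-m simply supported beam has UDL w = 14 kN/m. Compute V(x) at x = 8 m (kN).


R_A = w * L / 2 = 14 * 11 / 2 = 77.0 kN
V(x) = R_A - w * x = 77.0 - 14 * 8
= -35.0 kN

-35.0 kN


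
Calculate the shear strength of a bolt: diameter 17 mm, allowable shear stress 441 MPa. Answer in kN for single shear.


A = pi * d^2 / 4 = pi * 17^2 / 4 = 226.9801 mm^2
V = f_v * A / 1000 = 441 * 226.9801 / 1000
= 100.0982 kN

100.0982 kN


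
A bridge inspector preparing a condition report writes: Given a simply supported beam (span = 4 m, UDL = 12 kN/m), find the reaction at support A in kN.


Total load = w * L = 12 * 4 = 48 kN
By symmetry, each reaction R = total / 2 = 48 / 2 = 24.0 kN

24.0 kN


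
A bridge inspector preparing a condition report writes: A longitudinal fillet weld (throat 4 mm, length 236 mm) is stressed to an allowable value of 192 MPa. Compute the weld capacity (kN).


Strength = throat * length * allowable stress
= 4 * 236 * 192 N
= 181248 N
= 181.25 kN

181.25 kN


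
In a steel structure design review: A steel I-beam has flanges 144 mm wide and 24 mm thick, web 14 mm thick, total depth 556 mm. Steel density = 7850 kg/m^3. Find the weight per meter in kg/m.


A_flanges = 2 * 144 * 24 = 6912 mm^2
A_web = (556 - 2 * 24) * 14 = 7112 mm^2
A_total = 6912 + 7112 = 14024 mm^2 = 0.014024 m^2
Weight = rho * A = 7850 * 0.014024 = 110.0884 kg/m

110.0884 kg/m


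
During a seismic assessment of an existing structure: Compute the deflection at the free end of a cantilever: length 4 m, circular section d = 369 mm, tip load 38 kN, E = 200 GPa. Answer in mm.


I = pi * d^4 / 64 = pi * 369^4 / 64 = 910071184.05 mm^4
L = 4000.0 mm, P = 38000.0 N, E = 200000.0 MPa
delta = P * L^3 / (3 * E * I)
= 38000.0 * 4000.0^3 / (3 * 200000.0 * 910071184.05)
= 4.4539 mm

4.4539 mm


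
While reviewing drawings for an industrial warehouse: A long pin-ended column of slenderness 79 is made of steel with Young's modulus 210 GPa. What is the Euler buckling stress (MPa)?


sigma_cr = pi^2 * E / lambda^2
= 9.8696 * 210000.0 / 79^2
= 9.8696 * 210000.0 / 6241
= 332.0969 MPa

332.0969 MPa


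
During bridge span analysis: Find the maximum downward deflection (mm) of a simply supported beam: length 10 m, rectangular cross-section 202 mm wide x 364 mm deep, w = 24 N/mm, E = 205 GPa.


I = 202 * 364^3 / 12 = 811847157.33 mm^4
L = 10000.0 mm, w = 24 N/mm, E = 205000.0 MPa
delta = 5 * w * L^4 / (384 * E * I)
= 5 * 24 * 10000.0^4 / (384 * 205000.0 * 811847157.33)
= 18.7768 mm

18.7768 mm


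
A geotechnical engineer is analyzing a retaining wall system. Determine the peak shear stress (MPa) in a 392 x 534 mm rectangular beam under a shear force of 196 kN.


A = b * h = 392 * 534 = 209328 mm^2
V = 196 kN = 196000.0 N
tau_max = 1.5 * V / A = 1.5 * 196000.0 / 209328
= 1.4045 MPa

1.4045 MPa


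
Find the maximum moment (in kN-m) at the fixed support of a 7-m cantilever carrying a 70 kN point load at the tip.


For a cantilever with a point load at the free end:
M_max = P * L = 70 * 7 = 490 kN-m

490 kN-m


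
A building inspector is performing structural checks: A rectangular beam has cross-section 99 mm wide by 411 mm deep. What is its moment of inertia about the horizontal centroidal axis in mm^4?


I = b * h^3 / 12
= 99 * 411^3 / 12
= 99 * 69426531 / 12
= 572768880.75 mm^4

572768880.75 mm^4


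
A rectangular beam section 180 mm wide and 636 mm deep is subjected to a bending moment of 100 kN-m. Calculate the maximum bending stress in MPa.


I = b * h^3 / 12 = 180 * 636^3 / 12 = 3858891840.0 mm^4
y = h / 2 = 636 / 2 = 318.0 mm
M = 100 kN-m = 100000000.0 N-mm
sigma = M * y / I = 100000000.0 * 318.0 / 3858891840.0
= 8.24 MPa

8.24 MPa


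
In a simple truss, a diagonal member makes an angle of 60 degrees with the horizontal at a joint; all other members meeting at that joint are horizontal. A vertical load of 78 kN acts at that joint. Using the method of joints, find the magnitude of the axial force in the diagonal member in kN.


At the joint, only the diagonal has a vertical component, so vertical equilibrium gives:
F * sin(60) = 78
F = 78 / sin(60)
= 78 / 0.866025
= 90.07 kN

90.07 kN


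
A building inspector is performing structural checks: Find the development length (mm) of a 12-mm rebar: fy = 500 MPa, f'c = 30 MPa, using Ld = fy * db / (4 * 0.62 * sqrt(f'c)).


Ld = (fy * db) / (4 * 0.62 * sqrt(f'c))
= (500 * 12) / (4 * 0.62 * sqrt(30))
= 6000 / 13.5835
= 441.71 mm

441.71 mm


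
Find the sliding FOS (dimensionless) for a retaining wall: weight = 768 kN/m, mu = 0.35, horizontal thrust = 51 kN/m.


Resisting force = mu * W = 0.35 * 768 = 268.8 kN/m
FOS = Resisting / Driving = 268.8 / 51
= 5.2706 (dimensionless)

5.2706 (dimensionless)


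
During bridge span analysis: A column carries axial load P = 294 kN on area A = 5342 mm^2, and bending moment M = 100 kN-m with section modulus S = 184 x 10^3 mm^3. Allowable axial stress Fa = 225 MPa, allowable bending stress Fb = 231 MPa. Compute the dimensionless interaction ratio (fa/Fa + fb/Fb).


f_a = P / A = 294000.0 / 5342 = 55.0356 MPa
f_b = M / S = 100000000.0 / 184000.0 = 543.4783 MPa
Ratio = f_a / Fa + f_b / Fb
= 55.0356 / 225 + 543.4783 / 231
= 2.5973 (dimensionless)

2.5973 (dimensionless)


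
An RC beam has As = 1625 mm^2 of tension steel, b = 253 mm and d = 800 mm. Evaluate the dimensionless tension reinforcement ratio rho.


rho = As / (b * d)
= 1625 / (253 * 800)
= 1625 / 202400
= 0.008029 (dimensionless)

0.008029 (dimensionless)


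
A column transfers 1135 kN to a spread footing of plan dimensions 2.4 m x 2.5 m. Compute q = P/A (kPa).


A = 2.4 * 2.5 = 6.0 m^2
q = P / A = 1135 / 6.0
= 189.1667 kPa

189.1667 kPa


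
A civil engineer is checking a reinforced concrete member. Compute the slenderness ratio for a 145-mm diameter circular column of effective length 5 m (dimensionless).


Radius of gyration r = d / 4 = 145 / 4 = 36.25 mm
L_eff = 5000.0 mm
Slenderness ratio = L / r = 5000.0 / 36.25 = 137.93 (dimensionless)

137.93 (dimensionless)


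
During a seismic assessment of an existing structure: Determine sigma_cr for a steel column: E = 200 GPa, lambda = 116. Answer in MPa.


sigma_cr = pi^2 * E / lambda^2
= 9.8696 * 200000.0 / 116^2
= 9.8696 * 200000.0 / 13456
= 146.6945 MPa

146.6945 MPa


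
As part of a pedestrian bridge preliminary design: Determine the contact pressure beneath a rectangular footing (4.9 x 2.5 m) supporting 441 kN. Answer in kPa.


A = 4.9 * 2.5 = 12.25 m^2
q = P / A = 441 / 12.25
= 36.0 kPa

36.0 kPa


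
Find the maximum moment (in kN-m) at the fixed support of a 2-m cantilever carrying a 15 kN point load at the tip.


For a cantilever with a point load at the free end:
M_max = P * L = 15 * 2 = 30 kN-m

30 kN-m


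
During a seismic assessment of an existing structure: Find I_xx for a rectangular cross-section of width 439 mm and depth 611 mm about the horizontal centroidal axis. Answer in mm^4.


I = b * h^3 / 12
= 439 * 611^3 / 12
= 439 * 228099131 / 12
= 8344626542.42 mm^4

8344626542.42 mm^4


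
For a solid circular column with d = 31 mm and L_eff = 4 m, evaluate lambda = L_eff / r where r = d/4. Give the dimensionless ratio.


Radius of gyration r = d / 4 = 31 / 4 = 7.75 mm
L_eff = 4000.0 mm
Slenderness ratio = L / r = 4000.0 / 7.75 = 516.13 (dimensionless)

516.13 (dimensionless)


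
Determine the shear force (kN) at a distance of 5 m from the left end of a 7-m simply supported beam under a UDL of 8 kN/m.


R_A = w * L / 2 = 8 * 7 / 2 = 28.0 kN
V(x) = R_A - w * x = 28.0 - 8 * 5
= -12.0 kN

-12.0 kN


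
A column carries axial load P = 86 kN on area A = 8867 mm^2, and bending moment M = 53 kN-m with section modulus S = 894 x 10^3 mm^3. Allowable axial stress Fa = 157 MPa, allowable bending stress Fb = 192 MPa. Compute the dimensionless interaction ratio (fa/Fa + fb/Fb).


f_a = P / A = 86000.0 / 8867 = 9.6989 MPa
f_b = M / S = 53000000.0 / 894000.0 = 59.2841 MPa
Ratio = f_a / Fa + f_b / Fb
= 9.6989 / 157 + 59.2841 / 192
= 0.3705 (dimensionless)

0.3705 (dimensionless)


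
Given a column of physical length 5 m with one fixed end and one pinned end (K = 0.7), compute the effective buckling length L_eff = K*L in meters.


L_eff = K * L
= 0.7 * 5
= 3.5 m

3.5 m


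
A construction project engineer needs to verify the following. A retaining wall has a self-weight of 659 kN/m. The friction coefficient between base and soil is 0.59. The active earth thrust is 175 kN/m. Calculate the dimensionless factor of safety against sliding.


Resisting force = mu * W = 0.59 * 659 = 388.81 kN/m
FOS = Resisting / Driving = 388.81 / 175
= 2.2218 (dimensionless)

2.2218 (dimensionless)


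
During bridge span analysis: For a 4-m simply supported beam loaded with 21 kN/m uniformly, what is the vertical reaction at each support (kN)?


Total load = w * L = 21 * 4 = 84 kN
By symmetry, each reaction R = total / 2 = 84 / 2 = 42.0 kN

42.0 kN


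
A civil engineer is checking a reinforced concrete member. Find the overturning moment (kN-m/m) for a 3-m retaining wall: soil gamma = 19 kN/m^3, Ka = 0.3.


Pa = 0.5 * Ka * gamma * H^2
= 0.5 * 0.3 * 19 * 3^2
= 25.65 kN/m
Arm = H / 3 = 3 / 3 = 1.0 m
Mo = Pa * arm = Pa * H / 3 = 25.65 * 3 / 3 = 25.65 kN-m/m

25.65 kN-m/m


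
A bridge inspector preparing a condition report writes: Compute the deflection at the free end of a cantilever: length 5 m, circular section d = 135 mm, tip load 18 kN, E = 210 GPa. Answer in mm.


I = pi * d^4 / 64 = pi * 135^4 / 64 = 16304405.68 mm^4
L = 5000.0 mm, P = 18000.0 N, E = 210000.0 MPa
delta = P * L^3 / (3 * E * I)
= 18000.0 * 5000.0^3 / (3 * 210000.0 * 16304405.68)
= 219.0468 mm

219.0468 mm


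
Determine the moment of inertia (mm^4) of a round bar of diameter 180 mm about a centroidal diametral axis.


r = d / 2 = 180 / 2 = 90.0 mm
I = pi * r^4 / 4 = pi * 90.0^4 / 4
= 51529973.5 mm^4

51529973.5 mm^4


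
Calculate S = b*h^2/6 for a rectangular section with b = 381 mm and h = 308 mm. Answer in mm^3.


S = b * h^2 / 6
= 381 * 308^2 / 6
= 381 * 94864 / 6
= 6023864.0 mm^3

6023864.0 mm^3


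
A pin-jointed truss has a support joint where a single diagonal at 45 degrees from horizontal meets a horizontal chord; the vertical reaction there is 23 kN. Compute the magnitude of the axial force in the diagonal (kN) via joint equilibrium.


At the joint, only the diagonal has a vertical component, so vertical equilibrium gives:
F * sin(45) = 23
F = 23 / sin(45)
= 23 / 0.707107
= 32.53 kN

32.53 kN


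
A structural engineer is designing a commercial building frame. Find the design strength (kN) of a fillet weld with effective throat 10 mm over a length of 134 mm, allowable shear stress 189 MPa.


Strength = throat * length * allowable stress
= 10 * 134 * 189 N
= 253260 N
= 253.26 kN

253.26 kN


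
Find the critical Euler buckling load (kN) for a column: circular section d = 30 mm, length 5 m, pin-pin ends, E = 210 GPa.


I = pi * d^4 / 64 = 39760.78 mm^4
L = 5000.0 mm
P_cr = pi^2 * E * I / L^2
= 9.8696 * 210000.0 * 39760.78 / 5000.0^2
= 3296.35 N = 3.2964 kN

3.2964 kN


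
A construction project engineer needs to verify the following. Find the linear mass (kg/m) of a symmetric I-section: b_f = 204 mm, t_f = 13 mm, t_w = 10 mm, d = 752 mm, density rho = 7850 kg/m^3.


A_flanges = 2 * 204 * 13 = 5304 mm^2
A_web = (752 - 2 * 13) * 10 = 7260 mm^2
A_total = 5304 + 7260 = 12564 mm^2 = 0.012564 m^2
Weight = rho * A = 7850 * 0.012564 = 98.6274 kg/m

98.6274 kg/m


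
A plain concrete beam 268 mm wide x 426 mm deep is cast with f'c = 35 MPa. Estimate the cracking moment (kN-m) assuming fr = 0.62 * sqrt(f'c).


fr = 0.62 * sqrt(35) = 0.62 * 5.9161 = 3.668 MPa
I = 268 * 426^3 / 12 = 1726562664.0 mm^4
y_t = 213.0 mm
M_cr = fr * I / y_t = 3.668 * 1726562664.0 / 213.0 N-mm
= 29.7323 kN-m

29.7323 kN-m


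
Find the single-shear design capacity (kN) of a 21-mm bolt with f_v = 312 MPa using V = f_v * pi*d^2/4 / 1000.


A = pi * d^2 / 4 = pi * 21^2 / 4 = 346.3606 mm^2
V = f_v * A / 1000 = 312 * 346.3606 / 1000
= 108.0645 kN

108.0645 kN


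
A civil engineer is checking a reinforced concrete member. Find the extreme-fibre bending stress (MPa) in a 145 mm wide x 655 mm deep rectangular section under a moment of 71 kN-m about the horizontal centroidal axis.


I = b * h^3 / 12 = 145 * 655^3 / 12 = 3395554114.58 mm^4
y = h / 2 = 655 / 2 = 327.5 mm
M = 71 kN-m = 71000000.0 N-mm
sigma = M * y / I = 71000000.0 * 327.5 / 3395554114.58
= 6.85 MPa

6.85 MPa


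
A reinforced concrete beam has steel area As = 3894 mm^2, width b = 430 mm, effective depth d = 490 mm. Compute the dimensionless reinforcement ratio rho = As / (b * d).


rho = As / (b * d)
= 3894 / (430 * 490)
= 3894 / 210700
= 0.018481 (dimensionless)

0.018481 (dimensionless)


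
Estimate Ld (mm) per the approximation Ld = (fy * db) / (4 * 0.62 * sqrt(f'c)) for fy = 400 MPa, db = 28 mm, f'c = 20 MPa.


Ld = (fy * db) / (4 * 0.62 * sqrt(f'c))
= (400 * 28) / (4 * 0.62 * sqrt(20))
= 11200 / 11.0909
= 1009.84 mm

1009.84 mm


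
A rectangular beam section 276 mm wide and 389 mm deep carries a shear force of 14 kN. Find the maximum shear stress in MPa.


A = b * h = 276 * 389 = 107364 mm^2
V = 14 kN = 14000.0 N
tau_max = 1.5 * V / A = 1.5 * 14000.0 / 107364
= 0.1956 MPa

0.1956 MPa


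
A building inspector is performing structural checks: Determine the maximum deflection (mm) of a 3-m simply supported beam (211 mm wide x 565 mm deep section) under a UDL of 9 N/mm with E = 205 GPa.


I = 211 * 565^3 / 12 = 3171367364.58 mm^4
L = 3000.0 mm, w = 9 N/mm, E = 205000.0 MPa
delta = 5 * w * L^4 / (384 * E * I)
= 5 * 9 * 3000.0^4 / (384 * 205000.0 * 3171367364.58)
= 0.0146 mm

0.0146 mm


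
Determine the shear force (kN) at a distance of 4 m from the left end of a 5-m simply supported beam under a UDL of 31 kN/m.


R_A = w * L / 2 = 31 * 5 / 2 = 77.5 kN
V(x) = R_A - w * x = 77.5 - 31 * 4
= -46.5 kN

-46.5 kN


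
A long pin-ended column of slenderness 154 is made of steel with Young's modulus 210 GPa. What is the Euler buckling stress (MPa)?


sigma_cr = pi^2 * E / lambda^2
= 9.8696 * 210000.0 / 154^2
= 9.8696 * 210000.0 / 23716
= 87.3932 MPa

87.3932 MPa


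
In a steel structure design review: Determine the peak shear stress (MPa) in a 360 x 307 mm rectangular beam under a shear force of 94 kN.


A = b * h = 360 * 307 = 110520 mm^2
V = 94 kN = 94000.0 N
tau_max = 1.5 * V / A = 1.5 * 94000.0 / 110520
= 1.2758 MPa

1.2758 MPa


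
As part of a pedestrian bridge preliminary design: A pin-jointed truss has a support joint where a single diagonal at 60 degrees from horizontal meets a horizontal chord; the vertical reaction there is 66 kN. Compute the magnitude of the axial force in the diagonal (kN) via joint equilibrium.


At the joint, only the diagonal has a vertical component, so vertical equilibrium gives:
F * sin(60) = 66
F = 66 / sin(60)
= 66 / 0.866025
= 76.21 kN

76.21 kN


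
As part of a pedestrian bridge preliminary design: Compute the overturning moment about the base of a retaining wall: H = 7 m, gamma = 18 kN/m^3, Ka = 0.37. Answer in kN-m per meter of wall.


Pa = 0.5 * Ka * gamma * H^2
= 0.5 * 0.37 * 18 * 7^2
= 163.17 kN/m
Arm = H / 3 = 7 / 3 = 2.3333 m
Mo = Pa * arm = Pa * H / 3 = 163.17 * 7 / 3 = 380.73 kN-m/m

380.73 kN-m/m


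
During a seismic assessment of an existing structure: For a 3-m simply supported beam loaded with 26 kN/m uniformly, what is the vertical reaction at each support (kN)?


Total load = w * L = 26 * 3 = 78 kN
By symmetry, each reaction R = total / 2 = 78 / 2 = 39.0 kN

39.0 kN


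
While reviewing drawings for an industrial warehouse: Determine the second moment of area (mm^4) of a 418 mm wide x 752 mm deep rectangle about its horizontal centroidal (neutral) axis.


I = b * h^3 / 12
= 418 * 752^3 / 12
= 418 * 425259008 / 12
= 14813188778.67 mm^4

14813188778.67 mm^4


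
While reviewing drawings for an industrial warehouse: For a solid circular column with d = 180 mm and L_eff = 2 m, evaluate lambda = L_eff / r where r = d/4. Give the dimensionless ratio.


Radius of gyration r = d / 4 = 180 / 4 = 45.0 mm
L_eff = 2000.0 mm
Slenderness ratio = L / r = 2000.0 / 45.0 = 44.44 (dimensionless)

44.44 (dimensionless)


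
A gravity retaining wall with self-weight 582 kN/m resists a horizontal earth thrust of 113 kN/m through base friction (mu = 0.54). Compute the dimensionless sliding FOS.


Resisting force = mu * W = 0.54 * 582 = 314.28 kN/m
FOS = Resisting / Driving = 314.28 / 113
= 2.7812 (dimensionless)

2.7812 (dimensionless)


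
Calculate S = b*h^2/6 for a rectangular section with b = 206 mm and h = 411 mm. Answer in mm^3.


S = b * h^2 / 6
= 206 * 411^2 / 6
= 206 * 168921 / 6
= 5799621.0 mm^3

5799621.0 mm^3


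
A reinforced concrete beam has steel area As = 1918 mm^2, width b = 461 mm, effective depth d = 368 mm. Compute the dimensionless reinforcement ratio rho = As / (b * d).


rho = As / (b * d)
= 1918 / (461 * 368)
= 1918 / 169648
= 0.011306 (dimensionless)

0.011306 (dimensionless)


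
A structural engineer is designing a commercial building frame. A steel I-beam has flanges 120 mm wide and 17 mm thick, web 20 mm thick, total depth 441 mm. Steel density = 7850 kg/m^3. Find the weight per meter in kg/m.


A_flanges = 2 * 120 * 17 = 4080 mm^2
A_web = (441 - 2 * 17) * 20 = 8140 mm^2
A_total = 4080 + 8140 = 12220 mm^2 = 0.012220 m^2
Weight = rho * A = 7850 * 0.012220 = 95.927 kg/m

95.927 kg/m


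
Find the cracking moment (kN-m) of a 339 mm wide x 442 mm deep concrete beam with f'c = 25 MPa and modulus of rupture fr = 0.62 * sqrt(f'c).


fr = 0.62 * sqrt(25) = 0.62 * 5.0 = 3.1 MPa
I = 339 * 442^3 / 12 = 2439412586.0 mm^4
y_t = 221.0 mm
M_cr = fr * I / y_t = 3.1 * 2439412586.0 / 221.0 N-mm
= 34.218 kN-m

34.218 kN-m


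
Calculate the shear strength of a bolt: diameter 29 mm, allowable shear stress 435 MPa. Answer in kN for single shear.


A = pi * d^2 / 4 = pi * 29^2 / 4 = 660.5199 mm^2
V = f_v * A / 1000 = 435 * 660.5199 / 1000
= 287.3261 kN

287.3261 kN


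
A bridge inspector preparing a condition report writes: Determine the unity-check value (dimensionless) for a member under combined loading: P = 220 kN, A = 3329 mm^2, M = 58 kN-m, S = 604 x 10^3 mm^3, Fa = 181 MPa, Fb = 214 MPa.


f_a = P / A = 220000.0 / 3329 = 66.0859 MPa
f_b = M / S = 58000000.0 / 604000.0 = 96.0265 MPa
Ratio = f_a / Fa + f_b / Fb
= 66.0859 / 181 + 96.0265 / 214
= 0.8138 (dimensionless)

0.8138 (dimensionless)


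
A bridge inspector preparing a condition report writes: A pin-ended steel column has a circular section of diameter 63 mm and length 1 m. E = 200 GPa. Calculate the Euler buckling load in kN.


I = pi * d^4 / 64 = 773271.66 mm^4
L = 1000.0 mm
P_cr = pi^2 * E * I / L^2
= 9.8696 * 200000.0 * 773271.66 / 1000.0^2
= 1526377.09 N = 1526.3771 kN

1526.3771 kN


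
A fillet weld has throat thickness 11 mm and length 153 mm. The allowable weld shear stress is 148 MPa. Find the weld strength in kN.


Strength = throat * length * allowable stress
= 11 * 153 * 148 N
= 249084 N
= 249.08 kN

249.08 kN


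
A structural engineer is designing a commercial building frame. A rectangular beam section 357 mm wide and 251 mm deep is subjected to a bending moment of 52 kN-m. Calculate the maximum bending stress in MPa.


I = b * h^3 / 12 = 357 * 251^3 / 12 = 470444217.25 mm^4
y = h / 2 = 251 / 2 = 125.5 mm
M = 52 kN-m = 52000000.0 N-mm
sigma = M * y / I = 52000000.0 * 125.5 / 470444217.25
= 13.87 MPa

13.87 MPa


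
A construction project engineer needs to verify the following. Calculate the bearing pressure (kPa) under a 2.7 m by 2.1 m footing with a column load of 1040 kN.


A = 2.7 * 2.1 = 5.67 m^2
q = P / A = 1040 / 5.67
= 183.4215 kPa

183.4215 kPa


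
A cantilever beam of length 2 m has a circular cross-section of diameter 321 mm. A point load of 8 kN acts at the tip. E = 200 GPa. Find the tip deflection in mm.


I = pi * d^4 / 64 = pi * 321^4 / 64 = 521182744.29 mm^4
L = 2000.0 mm, P = 8000.0 N, E = 200000.0 MPa
delta = P * L^3 / (3 * E * I)
= 8000.0 * 2000.0^3 / (3 * 200000.0 * 521182744.29)
= 0.2047 mm

0.2047 mm


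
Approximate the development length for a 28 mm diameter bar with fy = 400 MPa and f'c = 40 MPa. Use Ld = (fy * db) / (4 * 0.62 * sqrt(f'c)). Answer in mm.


Ld = (fy * db) / (4 * 0.62 * sqrt(f'c))
= (400 * 28) / (4 * 0.62 * sqrt(40))
= 11200 / 15.6849
= 714.06 mm

714.06 mm


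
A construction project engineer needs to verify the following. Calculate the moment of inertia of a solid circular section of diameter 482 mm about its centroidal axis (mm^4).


r = d / 2 = 482 / 2 = 241.0 mm
I = pi * r^4 / 4 = pi * 241.0^4 / 4
= 2649464175.81 mm^4

2649464175.81 mm^4


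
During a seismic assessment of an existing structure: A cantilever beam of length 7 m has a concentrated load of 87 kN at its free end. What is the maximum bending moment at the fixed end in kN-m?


For a cantilever with a point load at the free end:
M_max = P * L = 87 * 7 = 609 kN-m

609 kN-m


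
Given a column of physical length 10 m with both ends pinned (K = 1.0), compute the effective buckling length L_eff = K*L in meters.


L_eff = K * L
= 1.0 * 10
= 10.0 m

10.0 m


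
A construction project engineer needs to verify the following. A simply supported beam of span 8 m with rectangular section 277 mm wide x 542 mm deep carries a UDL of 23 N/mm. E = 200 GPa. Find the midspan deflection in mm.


I = 277 * 542^3 / 12 = 3675330364.67 mm^4
L = 8000.0 mm, w = 23 N/mm, E = 200000.0 MPa
delta = 5 * w * L^4 / (384 * E * I)
= 5 * 23 * 8000.0^4 / (384 * 200000.0 * 3675330364.67)
= 1.6688 mm

1.6688 mm


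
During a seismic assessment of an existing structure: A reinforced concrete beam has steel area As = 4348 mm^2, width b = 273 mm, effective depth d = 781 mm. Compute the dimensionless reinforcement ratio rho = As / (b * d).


rho = As / (b * d)
= 4348 / (273 * 781)
= 4348 / 213213
= 0.020393 (dimensionless)

0.020393 (dimensionless)


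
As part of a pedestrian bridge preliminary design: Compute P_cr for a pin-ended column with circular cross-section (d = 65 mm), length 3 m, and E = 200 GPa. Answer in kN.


I = pi * d^4 / 64 = 876240.51 mm^4
L = 3000.0 mm
P_cr = pi^2 * E * I / L^2
= 9.8696 * 200000.0 * 876240.51 / 3000.0^2
= 192181.05 N = 192.181 kN

192.181 kN


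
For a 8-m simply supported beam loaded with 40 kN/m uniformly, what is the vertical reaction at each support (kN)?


Total load = w * L = 40 * 8 = 320 kN
By symmetry, each reaction R = total / 2 = 320 / 2 = 160.0 kN

160.0 kN


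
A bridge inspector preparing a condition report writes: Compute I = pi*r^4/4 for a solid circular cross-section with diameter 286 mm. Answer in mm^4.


r = d / 2 = 286 / 2 = 143.0 mm
I = pi * r^4 / 4 = pi * 143.0^4 / 4
= 328423353.43 mm^4

328423353.43 mm^4


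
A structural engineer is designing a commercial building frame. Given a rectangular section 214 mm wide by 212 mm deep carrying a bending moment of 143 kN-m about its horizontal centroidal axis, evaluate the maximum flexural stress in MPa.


I = b * h^3 / 12 = 214 * 212^3 / 12 = 169918282.67 mm^4
y = h / 2 = 212 / 2 = 106.0 mm
M = 143 kN-m = 143000000.0 N-mm
sigma = M * y / I = 143000000.0 * 106.0 / 169918282.67
= 89.21 MPa

89.21 MPa


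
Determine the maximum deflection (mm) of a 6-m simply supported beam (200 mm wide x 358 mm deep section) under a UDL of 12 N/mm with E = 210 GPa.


I = 200 * 358^3 / 12 = 764711866.67 mm^4
L = 6000.0 mm, w = 12 N/mm, E = 210000.0 MPa
delta = 5 * w * L^4 / (384 * E * I)
= 5 * 12 * 6000.0^4 / (384 * 210000.0 * 764711866.67)
= 1.261 mm

1.261 mm


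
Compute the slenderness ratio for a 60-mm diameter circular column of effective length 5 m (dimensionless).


Radius of gyration r = d / 4 = 60 / 4 = 15.0 mm
L_eff = 5000.0 mm
Slenderness ratio = L / r = 5000.0 / 15.0 = 333.33 (dimensionless)

333.33 (dimensionless)


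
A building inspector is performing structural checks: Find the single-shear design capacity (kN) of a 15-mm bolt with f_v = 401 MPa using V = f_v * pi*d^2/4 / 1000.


A = pi * d^2 / 4 = pi * 15^2 / 4 = 176.7146 mm^2
V = f_v * A / 1000 = 401 * 176.7146 / 1000
= 70.8625 kN

70.8625 kN
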